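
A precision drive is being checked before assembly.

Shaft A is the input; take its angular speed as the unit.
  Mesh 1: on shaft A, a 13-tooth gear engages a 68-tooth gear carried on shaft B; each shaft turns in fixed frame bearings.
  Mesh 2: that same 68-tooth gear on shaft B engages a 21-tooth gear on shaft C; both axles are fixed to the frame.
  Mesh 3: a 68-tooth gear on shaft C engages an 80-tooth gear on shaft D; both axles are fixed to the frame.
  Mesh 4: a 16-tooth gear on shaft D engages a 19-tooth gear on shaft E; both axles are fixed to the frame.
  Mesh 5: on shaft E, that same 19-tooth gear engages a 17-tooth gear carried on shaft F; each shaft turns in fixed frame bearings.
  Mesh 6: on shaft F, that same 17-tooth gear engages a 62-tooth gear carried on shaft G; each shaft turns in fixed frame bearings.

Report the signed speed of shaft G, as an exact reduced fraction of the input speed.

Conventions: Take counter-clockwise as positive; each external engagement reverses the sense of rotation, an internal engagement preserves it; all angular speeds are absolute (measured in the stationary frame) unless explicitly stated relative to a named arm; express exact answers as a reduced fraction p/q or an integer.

6-mesh fixed-axis compound train (all bearings frame-fixed)
mesh 1 [13T→68T]: |ω|/ω_in = 1×13/68 = 13/68, sense flips to −
mesh 2 [68T→21T]: |ω|/ω_in = (13/68)×68/21 = 13/21, sense flips to +
mesh 3 [68T→80T]: |ω|/ω_in = (13/21)×68/80 = 221/420, sense flips to −
mesh 4 [16T→19T]: |ω|/ω_in = (221/420)×16/19 = 884/1995, sense flips to +
mesh 5 [19T→17T]: |ω|/ω_in = (884/1995)×19/17 = 52/105, sense flips to −
mesh 6 [17T→62T]: |ω|/ω_in = (52/105)×17/62 = 442/3255, sense flips to +
signed output speed (× input speed) = 442/3255

442/3255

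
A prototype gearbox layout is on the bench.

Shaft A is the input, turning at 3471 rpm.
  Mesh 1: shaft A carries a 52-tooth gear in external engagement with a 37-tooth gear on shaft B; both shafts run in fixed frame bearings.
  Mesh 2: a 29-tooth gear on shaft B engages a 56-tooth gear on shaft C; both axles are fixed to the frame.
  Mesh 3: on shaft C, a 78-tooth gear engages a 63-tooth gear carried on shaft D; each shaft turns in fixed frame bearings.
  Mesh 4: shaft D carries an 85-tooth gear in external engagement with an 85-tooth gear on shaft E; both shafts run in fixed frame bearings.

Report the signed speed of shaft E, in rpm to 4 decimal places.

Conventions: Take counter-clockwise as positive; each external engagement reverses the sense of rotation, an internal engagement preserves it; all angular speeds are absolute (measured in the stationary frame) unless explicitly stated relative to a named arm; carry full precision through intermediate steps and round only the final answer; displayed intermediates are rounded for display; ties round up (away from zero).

+3127.6652 rpm

4-mesh fixed-axis compound train (all bearings frame-fixed)
mesh 1 [52T→37T]: ω = 3471.0000×52/37 = 4878.1622 rpm, sense flips to −
mesh 2 [29T→56T]: ω = 4878.1622×29/56 = 2526.1911 rpm, sense flips to +
mesh 3 [78T→63T]: ω = 2526.1911×78/63 = 3127.6652 rpm, sense flips to −
mesh 4 [85T→85T]: ω = 3127.6652×85/85 = 3127.6652 rpm, sense flips to +
signed output speed = +3127.6652 rpm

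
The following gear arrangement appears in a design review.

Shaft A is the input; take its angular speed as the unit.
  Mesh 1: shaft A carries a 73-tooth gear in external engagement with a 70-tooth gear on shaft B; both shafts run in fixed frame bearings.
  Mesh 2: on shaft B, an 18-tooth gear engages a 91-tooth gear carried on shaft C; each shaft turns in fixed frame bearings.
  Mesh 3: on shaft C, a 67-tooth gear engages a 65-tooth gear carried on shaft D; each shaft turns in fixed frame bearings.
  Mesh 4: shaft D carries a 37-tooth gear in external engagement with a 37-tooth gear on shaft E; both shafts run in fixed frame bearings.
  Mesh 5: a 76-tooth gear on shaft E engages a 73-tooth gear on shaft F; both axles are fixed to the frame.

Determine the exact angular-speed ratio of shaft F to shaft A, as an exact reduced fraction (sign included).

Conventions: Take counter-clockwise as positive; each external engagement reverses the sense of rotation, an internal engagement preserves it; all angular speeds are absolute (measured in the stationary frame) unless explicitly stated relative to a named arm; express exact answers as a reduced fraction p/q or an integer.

class = fixed-axis compound train [5 meshes; 5 ratios multiply, 5 sense flips]
mesh 1 [73T→70T]: running ratio 73/70, sense −
mesh 2 [18T→91T]: running ratio 657/3185, sense +
mesh 3 [67T→65T]: running ratio 44019/207025, sense −
mesh 4 [37T→37T]: running ratio 44019/207025, sense +
mesh 5 [76T→73T]: running ratio 45828/207025, sense −
ω_out/ω_in = -45828/207025

-45828/207025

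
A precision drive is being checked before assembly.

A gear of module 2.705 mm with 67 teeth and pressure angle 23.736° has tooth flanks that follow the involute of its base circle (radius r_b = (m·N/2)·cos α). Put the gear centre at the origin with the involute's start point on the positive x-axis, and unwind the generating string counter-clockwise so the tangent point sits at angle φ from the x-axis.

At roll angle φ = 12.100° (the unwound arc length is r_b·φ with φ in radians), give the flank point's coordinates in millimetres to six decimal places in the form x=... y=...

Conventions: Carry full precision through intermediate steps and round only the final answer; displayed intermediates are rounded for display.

x=84.781372 y=0.259273

single-mesh involute tooth geometry (67T wheel at module 2.705)
pitch radius r_p = m·N/2 = 2.705·67/2 = 90.617500
base radius r_b = r_p·cos α = 90.617500·cos 23.736° = 82.952153
roll angle φ = 12.100° = 0.21118484 rad
x = r_b·(cos φ + φ·sin φ) = 84.781372
y = r_b·(sin φ − φ·cos φ) = 0.259273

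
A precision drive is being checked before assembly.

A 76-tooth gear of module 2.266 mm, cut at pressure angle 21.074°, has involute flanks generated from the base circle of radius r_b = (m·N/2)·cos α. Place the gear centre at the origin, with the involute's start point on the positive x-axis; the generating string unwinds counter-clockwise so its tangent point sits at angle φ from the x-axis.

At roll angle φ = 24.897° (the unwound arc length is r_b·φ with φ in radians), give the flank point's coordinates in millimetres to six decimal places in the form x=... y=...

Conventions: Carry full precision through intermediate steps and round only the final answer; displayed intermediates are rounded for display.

class = single-mesh tooth geometry [base-circle involute, m = 2.266, 76T]
pitch radius r_p = m·N/2 = 2.266·76/2 = 86.108000
base radius r_b = r_p·cos α = 86.108000·cos 21.074° = 80.348821
roll angle φ = 24.897° = 0.43453462 rad
x = r_b·(cos φ + φ·sin φ) = 87.580220
y = r_b·(sin φ − φ·cos φ) = 2.156298

x=87.580220 y=2.156298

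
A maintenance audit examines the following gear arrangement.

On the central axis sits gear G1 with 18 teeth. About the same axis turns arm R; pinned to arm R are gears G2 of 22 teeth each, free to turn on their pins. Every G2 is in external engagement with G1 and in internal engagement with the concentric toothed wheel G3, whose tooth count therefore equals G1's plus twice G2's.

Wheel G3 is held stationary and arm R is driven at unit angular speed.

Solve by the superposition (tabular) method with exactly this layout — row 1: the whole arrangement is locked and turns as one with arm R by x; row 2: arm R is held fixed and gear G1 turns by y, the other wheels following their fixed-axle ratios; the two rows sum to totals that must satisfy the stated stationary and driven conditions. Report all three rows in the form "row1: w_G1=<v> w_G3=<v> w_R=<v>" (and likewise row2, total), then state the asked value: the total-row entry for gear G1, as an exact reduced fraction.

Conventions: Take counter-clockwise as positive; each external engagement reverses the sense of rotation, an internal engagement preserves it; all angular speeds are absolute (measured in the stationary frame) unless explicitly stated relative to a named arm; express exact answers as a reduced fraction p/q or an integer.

row1: w_G1=1 w_G3=1 w_R=1
row2: w_G1=31/9 w_G3=-1 w_R=0
total: w_G1=40/9 w_G3=0 w_R=1
asked value: 40/9

topology: planetary set — G1 18T / G2 22T / G3 62T, arm = carrier (Willis)
row 1 — lock + rotate with arm: ω_sun = ω_ring = ω_arm = x
row 2: sun turns y, ring = −(18/62)·y, arm 0
boundary: total ω_ring = x − (18/62)·y = 0 and total ω_arm = x = 1  ⇒  y = 31/9, x = 1
row 2 ring = −(18/62)·31/9 = -1
totals (row 1 + row 2): sun 1 + 31/9 = 40/9, ring 1 + (-1) = 0, arm 1 + 0 = 1
asked cell (total, sun) = 40/9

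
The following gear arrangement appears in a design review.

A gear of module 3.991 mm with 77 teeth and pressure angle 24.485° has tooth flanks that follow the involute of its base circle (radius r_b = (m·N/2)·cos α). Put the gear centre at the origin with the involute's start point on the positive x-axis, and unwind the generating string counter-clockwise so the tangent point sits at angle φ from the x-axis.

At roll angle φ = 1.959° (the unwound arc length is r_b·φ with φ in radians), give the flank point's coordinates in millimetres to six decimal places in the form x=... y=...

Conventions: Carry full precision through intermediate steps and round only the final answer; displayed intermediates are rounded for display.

recognized (one wheel, involute flank): single-mesh tooth geometry, m = 3.991, N = 77
pitch radius r_p = m·N/2 = 3.991·77/2 = 153.653500
base radius r_b = r_p·cos α = 153.653500·cos 24.485° = 139.835411
roll angle φ = 1.959° = 0.03419100 rad
x = r_b·(cos φ + φ·sin φ) = 139.917123
y = r_b·(sin φ − φ·cos φ) = 0.001863

x=139.917123 y=0.001863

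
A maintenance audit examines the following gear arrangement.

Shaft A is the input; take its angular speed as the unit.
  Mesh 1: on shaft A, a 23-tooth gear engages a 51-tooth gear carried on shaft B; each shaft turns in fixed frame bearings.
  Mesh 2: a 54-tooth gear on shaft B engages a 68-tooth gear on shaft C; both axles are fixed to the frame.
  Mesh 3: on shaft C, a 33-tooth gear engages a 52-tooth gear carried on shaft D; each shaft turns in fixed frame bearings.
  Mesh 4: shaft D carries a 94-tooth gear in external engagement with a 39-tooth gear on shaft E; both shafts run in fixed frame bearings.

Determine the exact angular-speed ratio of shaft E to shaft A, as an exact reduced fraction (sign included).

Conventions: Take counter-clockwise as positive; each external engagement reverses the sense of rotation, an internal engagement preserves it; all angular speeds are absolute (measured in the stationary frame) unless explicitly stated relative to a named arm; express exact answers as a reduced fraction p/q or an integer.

107019/195364

class = fixed-axis compound train [4 meshes; 4 ratios multiply, 4 sense flips]
mesh 1 [23T→51T]: running ratio 23/51, sense −
mesh 2 [54T→68T]: running ratio 207/578, sense +
mesh 3 [33T→52T]: running ratio 6831/30056, sense −
mesh 4 [94T→39T]: running ratio 107019/195364, sense +
ω_out/ω_in = 107019/195364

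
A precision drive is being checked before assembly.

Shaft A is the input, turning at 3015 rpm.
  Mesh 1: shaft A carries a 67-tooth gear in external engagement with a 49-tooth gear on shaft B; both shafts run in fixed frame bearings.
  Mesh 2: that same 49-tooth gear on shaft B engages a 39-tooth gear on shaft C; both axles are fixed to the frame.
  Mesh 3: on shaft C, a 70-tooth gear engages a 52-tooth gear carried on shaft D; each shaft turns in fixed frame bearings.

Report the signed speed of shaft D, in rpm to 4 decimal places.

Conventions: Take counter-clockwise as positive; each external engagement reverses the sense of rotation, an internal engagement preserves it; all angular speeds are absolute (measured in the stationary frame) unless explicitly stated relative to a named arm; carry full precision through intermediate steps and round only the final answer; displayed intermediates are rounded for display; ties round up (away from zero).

-6972.5592 rpm

class = fixed-axis compound train [3 meshes; 3 ratios multiply, 3 sense flips]
mesh 1 [67T→49T]: ω = 3015.0000×67/49 = 4122.5510 rpm, sense flips to −
mesh 2 [49T→39T]: ω = 4122.5510×49/39 = 5179.6154 rpm, sense flips to +
mesh 3 [70T→52T]: ω = 5179.6154×70/52 = 6972.5592 rpm, sense flips to −
signed output speed = -6972.5592 rpm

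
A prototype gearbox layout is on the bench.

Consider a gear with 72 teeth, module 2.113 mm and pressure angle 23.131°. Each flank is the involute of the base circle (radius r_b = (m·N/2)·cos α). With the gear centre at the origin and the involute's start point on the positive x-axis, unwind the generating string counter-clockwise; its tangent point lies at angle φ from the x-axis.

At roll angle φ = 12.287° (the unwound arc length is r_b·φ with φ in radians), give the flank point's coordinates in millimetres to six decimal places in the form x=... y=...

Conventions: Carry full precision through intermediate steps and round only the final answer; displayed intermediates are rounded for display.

x=71.542881 y=0.228905

recognized (one wheel, involute flank): single-mesh tooth geometry, m = 2.113, N = 72
pitch radius r_p = m·N/2 = 2.113·72/2 = 76.068000
base radius r_b = r_p·cos α = 76.068000·cos 23.131° = 69.952824
roll angle φ = 12.287° = 0.21444861 rad
x = r_b·(cos φ + φ·sin φ) = 71.542881
y = r_b·(sin φ − φ·cos φ) = 0.228905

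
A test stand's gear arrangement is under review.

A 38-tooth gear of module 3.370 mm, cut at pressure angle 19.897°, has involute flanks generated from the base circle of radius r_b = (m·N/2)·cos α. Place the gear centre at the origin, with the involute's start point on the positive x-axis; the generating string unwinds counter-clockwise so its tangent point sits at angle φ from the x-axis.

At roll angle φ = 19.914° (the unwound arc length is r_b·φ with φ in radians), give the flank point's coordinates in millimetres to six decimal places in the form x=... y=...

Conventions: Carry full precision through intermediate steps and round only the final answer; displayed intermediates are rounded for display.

x=63.735289 y=0.832499

single-mesh involute tooth geometry (38T wheel at module 3.370)
pitch radius r_p = m·N/2 = 3.370·38/2 = 64.030000
base radius r_b = r_p·cos α = 64.030000·cos 19.897° = 60.207790
roll angle φ = 19.914° = 0.34756487 rad
x = r_b·(cos φ + φ·sin φ) = 63.735289
y = r_b·(sin φ − φ·cos φ) = 0.832499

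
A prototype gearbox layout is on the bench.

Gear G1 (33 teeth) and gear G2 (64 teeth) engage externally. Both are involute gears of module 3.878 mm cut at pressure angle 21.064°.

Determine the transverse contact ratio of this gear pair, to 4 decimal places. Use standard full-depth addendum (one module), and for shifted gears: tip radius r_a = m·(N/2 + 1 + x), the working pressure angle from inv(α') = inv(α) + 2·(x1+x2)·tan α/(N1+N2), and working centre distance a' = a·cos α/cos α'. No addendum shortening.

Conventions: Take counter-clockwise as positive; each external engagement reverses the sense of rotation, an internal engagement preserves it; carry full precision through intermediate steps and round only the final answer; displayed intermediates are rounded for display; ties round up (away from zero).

1.6819

recognized (one external pair, fixed centres): single-mesh tooth geometry, m = 3.878, N1 = 33, N2 = 64
base radii: r_b1 = 59.711359, r_b2 = 115.803849
tip radii: r_a1 = 67.865000, r_a2 = 127.974000
no profile shift: α' = α, a' = a
action lengths: √(r_a1²−r_b1²) = 32.252314, √(r_a2²−r_b2²) = 54.468462
base pitch p_b = π·m·cos α = 11.369016
CR = (32.252314 + 54.468462 − 188.083000·sin 21.06400°)/11.369016 = 1.681919
contact ratio ≈ 1.6819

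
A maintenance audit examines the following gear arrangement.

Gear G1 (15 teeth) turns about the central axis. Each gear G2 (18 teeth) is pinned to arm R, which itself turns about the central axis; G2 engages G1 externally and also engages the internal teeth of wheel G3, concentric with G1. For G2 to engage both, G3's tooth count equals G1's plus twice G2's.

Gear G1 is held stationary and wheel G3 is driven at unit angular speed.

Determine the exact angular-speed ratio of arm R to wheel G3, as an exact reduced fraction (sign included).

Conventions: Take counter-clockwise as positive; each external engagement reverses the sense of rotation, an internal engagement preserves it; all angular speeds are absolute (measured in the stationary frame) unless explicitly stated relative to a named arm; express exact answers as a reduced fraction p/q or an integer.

recognized (axles ride arm R): planetary set, 15/18/51 teeth
ring teeth: 15 + 2·18 = 51
15(ω_sun−ω_arm) = −51(ω_ring−ω_arm),  ω_sun = 0, ω_ring = 1
15(0−ω_arm) = −51(1−ω_arm)  ⇒  66·ω_arm = 51  ⇒  ω_arm = 17/22
ω_out/ω_in = 17/22

17/22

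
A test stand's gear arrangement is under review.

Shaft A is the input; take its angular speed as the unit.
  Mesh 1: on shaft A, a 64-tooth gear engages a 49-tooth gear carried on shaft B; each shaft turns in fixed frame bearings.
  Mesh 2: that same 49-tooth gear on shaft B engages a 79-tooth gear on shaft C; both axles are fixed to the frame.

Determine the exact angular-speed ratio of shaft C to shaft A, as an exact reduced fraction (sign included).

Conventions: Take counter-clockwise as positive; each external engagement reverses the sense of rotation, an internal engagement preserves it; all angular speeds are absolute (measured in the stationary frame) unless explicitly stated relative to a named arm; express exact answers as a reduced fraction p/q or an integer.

64/79

class = fixed-axis compound train [2 meshes; 2 ratios multiply, 2 sense flips]
mesh 1 [64T→49T]: running ratio 64/49, sense −
mesh 2 [49T→79T]: running ratio 64/79, sense +
ω_out/ω_in = 64/79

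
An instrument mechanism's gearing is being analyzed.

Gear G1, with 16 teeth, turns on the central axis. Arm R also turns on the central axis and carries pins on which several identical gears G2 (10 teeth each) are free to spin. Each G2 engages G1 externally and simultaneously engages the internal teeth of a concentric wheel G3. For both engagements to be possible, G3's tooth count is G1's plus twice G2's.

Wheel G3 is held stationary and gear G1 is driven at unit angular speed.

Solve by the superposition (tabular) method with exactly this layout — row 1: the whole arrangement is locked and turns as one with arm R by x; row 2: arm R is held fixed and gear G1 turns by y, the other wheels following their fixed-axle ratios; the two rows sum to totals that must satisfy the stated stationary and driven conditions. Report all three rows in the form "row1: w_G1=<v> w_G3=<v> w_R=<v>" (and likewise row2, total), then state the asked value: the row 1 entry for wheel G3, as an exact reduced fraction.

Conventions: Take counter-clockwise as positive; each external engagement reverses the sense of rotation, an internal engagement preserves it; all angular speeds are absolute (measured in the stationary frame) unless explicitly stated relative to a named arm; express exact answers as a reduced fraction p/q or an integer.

row1: w_G1=4/13 w_G3=4/13 w_R=4/13
row2: w_G1=9/13 w_G3=-4/13 w_R=0
total: w_G1=1 w_G3=0 w_R=4/13
asked value: 4/13

recognized (axles ride arm R): planetary set, 16/10/36 teeth
superposition row 1 [locked train]: every member turns x
superposition row 2 [arm held]: sun y, ring −(16/36)·y, arm 0
boundary: total ω_ring = x − (16/36)·y = 0 and total ω_sun = x + y = 1  ⇒  y = 9/13, x = 4/13
row 2 ring = −(16/36)·9/13 = -4/13
totals (row 1 + row 2): sun 4/13 + 9/13 = 1, ring 4/13 + (-4/13) = 0, arm 4/13 + 0 = 4/13
asked cell (row1, ring) = 4/13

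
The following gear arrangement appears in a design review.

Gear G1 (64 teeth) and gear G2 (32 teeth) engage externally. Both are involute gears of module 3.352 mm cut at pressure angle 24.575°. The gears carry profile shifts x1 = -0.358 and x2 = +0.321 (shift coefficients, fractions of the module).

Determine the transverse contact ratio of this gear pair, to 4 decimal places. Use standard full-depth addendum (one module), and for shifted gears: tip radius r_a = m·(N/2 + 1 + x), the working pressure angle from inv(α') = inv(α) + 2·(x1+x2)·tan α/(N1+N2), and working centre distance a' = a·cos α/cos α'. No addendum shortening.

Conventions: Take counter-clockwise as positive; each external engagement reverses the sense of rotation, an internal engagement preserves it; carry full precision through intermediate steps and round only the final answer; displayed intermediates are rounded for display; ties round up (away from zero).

1.5082

topology: single-mesh involute geometry — m = 3.352, 64T/32T pair
base radii: r_b1 = 97.547776, r_b2 = 48.773888
tip radii: r_a1 = 109.415984, r_a2 = 58.059992
inv(α') = inv(24.575°) + 2·(-0.358+0.321)·tan α/(64+32) = 0.02804089  ⇒  α' = 24.47799°
a' = a·cos α / cos α' = 160.8960·cos 24.575°/cos 24.47799° = 160.771746
action lengths: √(r_a1²−r_b1²) = 49.560962, √(r_a2²−r_b2²) = 31.497151
base pitch p_b = π·m·cos α = 9.576730
CR = (49.560962 + 31.497151 − 160.771746·sin 24.47799°)/9.576730 = 1.508173
contact ratio ≈ 1.5082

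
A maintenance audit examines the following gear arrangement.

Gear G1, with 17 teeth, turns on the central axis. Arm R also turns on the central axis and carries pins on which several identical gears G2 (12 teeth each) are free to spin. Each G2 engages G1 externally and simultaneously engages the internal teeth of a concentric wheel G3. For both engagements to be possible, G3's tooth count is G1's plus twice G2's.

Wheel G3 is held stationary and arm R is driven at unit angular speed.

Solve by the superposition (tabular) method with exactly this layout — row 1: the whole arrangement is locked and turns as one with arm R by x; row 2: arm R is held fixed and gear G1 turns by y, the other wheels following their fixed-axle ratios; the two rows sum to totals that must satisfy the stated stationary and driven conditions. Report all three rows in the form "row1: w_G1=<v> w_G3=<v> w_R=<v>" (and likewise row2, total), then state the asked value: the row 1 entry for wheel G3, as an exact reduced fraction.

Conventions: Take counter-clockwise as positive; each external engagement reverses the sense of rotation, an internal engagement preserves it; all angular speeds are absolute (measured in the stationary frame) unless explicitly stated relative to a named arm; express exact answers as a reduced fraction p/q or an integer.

topology: planetary set — G1 17T / G2 12T / G3 41T, arm = carrier (Willis)
superposition row 1 [locked train]: every member turns x
row 2 (arm held, sun turns y): ω_ring = −(17/41)·y, ω_arm = 0
boundary: total ω_ring = x − (17/41)·y = 0 and total ω_arm = x = 1  ⇒  y = 41/17, x = 1
row 2 ring = −(17/41)·41/17 = -1
totals (row 1 + row 2): sun 1 + 41/17 = 58/17, ring 1 + (-1) = 0, arm 1 + 0 = 1
asked cell (row1, ring) = 1

row1: w_G1=1 w_G3=1 w_R=1
row2: w_G1=41/17 w_G3=-1 w_R=0
total: w_G1=58/17 w_G3=0 w_R=1
asked value: 1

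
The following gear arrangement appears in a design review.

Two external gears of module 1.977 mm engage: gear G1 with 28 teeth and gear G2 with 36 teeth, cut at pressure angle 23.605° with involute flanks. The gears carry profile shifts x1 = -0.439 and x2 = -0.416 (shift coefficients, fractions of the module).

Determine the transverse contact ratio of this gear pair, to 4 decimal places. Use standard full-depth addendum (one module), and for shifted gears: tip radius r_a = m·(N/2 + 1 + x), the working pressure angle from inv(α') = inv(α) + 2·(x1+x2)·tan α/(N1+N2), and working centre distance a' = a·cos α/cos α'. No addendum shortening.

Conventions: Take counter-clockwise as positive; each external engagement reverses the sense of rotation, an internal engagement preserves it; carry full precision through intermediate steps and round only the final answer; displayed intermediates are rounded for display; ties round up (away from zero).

1.8015

class = single-mesh tooth geometry [involute pair 28T × 36T, m = 1.977]
base radii: r_b1 = 25.362121, r_b2 = 32.608441
tip radii: r_a1 = 28.787097, r_a2 = 36.740568
inv(α') = inv(23.605°) + 2·(-0.439-0.416)·tan α/(28+36) = 0.01333230  ⇒  α' = 19.29338°
a' = a·cos α / cos α' = 63.2640·cos 23.605°/cos 19.29338° = 61.419958
action lengths: √(r_a1²−r_b1²) = 13.618362, √(r_a2²−r_b2²) = 16.928052
base pitch p_b = π·m·cos α = 5.691247
CR = (13.618362 + 16.928052 − 61.419958·sin 19.29338°)/5.691247 = 1.801527
contact ratio ≈ 1.8015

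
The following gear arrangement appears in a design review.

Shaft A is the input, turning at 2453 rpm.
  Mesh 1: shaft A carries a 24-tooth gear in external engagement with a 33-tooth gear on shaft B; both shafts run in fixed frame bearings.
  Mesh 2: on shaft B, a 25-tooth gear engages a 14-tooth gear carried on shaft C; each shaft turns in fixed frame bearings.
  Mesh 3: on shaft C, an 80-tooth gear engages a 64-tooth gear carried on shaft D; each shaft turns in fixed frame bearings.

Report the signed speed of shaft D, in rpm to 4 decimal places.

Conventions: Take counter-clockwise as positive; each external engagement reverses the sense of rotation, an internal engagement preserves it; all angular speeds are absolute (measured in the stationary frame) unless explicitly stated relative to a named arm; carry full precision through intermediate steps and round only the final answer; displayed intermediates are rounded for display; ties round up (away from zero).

-3982.1429 rpm

class = fixed-axis compound train [3 meshes; 3 ratios multiply, 3 sense flips]
mesh 1 [24T→33T]: ω = 2453.0000×24/33 = 1784.0000 rpm, sense flips to −
mesh 2 [25T→14T]: ω = 1784.0000×25/14 = 3185.7143 rpm, sense flips to +
mesh 3 [80T→64T]: ω = 3185.7143×80/64 = 3982.1429 rpm, sense flips to −
signed output speed = -3982.1429 rpm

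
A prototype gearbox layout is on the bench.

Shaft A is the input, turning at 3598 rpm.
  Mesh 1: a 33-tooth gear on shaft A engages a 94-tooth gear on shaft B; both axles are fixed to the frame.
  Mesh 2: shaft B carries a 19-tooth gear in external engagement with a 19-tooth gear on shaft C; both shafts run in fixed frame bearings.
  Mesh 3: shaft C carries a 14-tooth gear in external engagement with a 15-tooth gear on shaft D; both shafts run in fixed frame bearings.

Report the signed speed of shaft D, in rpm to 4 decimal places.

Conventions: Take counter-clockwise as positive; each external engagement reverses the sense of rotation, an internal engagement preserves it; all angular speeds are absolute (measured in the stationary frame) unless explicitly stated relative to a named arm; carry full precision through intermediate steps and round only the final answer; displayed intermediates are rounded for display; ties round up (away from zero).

-1178.9191 rpm

3-mesh fixed-axis compound train (all bearings frame-fixed)
mesh 1 [33T→94T]: ω = 3598.0000×33/94 = 1263.1277 rpm, sense flips to −
mesh 2 [19T→19T]: ω = 1263.1277×19/19 = 1263.1277 rpm, sense flips to +
mesh 3 [14T→15T]: ω = 1263.1277×14/15 = 1178.9191 rpm, sense flips to −
signed output speed = -1178.9191 rpm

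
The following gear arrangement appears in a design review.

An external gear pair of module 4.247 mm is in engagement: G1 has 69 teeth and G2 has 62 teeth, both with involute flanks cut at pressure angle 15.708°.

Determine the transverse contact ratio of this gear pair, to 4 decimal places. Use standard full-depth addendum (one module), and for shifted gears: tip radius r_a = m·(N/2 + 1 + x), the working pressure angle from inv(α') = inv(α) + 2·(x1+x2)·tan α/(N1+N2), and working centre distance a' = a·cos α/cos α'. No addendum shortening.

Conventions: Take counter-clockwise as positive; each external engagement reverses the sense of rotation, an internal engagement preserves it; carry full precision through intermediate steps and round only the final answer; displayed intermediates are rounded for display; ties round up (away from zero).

2.1023

single-mesh involute tooth geometry (69T engaging 62T at module 4.247)
base radii: r_b1 = 141.049501, r_b2 = 126.740132
tip radii: r_a1 = 150.768500, r_a2 = 135.904000
no profile shift: α' = α, a' = a
action lengths: √(r_a1²−r_b1²) = 53.255786, √(r_a2²−r_b2²) = 49.059517
base pitch p_b = π·m·cos α = 12.844060
CR = (53.255786 + 49.059517 − 278.178500·sin 15.70800°)/12.844060 = 2.102348
contact ratio ≈ 2.1023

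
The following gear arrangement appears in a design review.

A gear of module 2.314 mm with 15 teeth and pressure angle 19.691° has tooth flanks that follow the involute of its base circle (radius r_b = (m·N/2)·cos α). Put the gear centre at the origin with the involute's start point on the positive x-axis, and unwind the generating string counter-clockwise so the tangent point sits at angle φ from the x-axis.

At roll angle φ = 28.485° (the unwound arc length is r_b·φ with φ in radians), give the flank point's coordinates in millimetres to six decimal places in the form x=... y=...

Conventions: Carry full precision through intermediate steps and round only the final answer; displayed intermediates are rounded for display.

class = single-mesh tooth geometry [base-circle involute, m = 2.314, 15T]
pitch radius r_p = m·N/2 = 2.314·15/2 = 17.355000
base radius r_b = r_p·cos α = 17.355000·cos 19.691° = 16.340140
roll angle φ = 28.485° = 0.49715704 rad
x = r_b·(cos φ + φ·sin φ) = 18.236421
y = r_b·(sin φ − φ·cos φ) = 0.652894

x=18.236421 y=0.652894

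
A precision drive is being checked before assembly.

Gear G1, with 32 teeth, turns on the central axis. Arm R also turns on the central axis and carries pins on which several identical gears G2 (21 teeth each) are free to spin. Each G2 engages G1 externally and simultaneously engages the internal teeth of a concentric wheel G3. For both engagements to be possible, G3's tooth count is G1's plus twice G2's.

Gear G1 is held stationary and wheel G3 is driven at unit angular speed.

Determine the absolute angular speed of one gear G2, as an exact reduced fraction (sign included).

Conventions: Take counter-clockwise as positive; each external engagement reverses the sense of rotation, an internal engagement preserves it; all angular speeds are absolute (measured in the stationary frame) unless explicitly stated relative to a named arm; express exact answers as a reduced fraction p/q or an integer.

37/21

planetary set (32T centre, 21T on arm, 74T internal) — Willis relation
ring teeth: 32 + 2·21 = 74
32(ω_sun−ω_arm) = −74(ω_ring−ω_arm),  ω_sun = 0, ω_ring = 1
32(0−ω_arm) = −74(1−ω_arm)  ⇒  106·ω_arm = 74  ⇒  ω_arm = 37/53
sun–planet mesh: 32·(0−37/53) = −21·(ω_p−ω_arm)  ⇒  ω_p−ω_arm = 1184/1113
ω_p = 37/53 + 1184/1113 = 37/21
exact speed ratio = 37/21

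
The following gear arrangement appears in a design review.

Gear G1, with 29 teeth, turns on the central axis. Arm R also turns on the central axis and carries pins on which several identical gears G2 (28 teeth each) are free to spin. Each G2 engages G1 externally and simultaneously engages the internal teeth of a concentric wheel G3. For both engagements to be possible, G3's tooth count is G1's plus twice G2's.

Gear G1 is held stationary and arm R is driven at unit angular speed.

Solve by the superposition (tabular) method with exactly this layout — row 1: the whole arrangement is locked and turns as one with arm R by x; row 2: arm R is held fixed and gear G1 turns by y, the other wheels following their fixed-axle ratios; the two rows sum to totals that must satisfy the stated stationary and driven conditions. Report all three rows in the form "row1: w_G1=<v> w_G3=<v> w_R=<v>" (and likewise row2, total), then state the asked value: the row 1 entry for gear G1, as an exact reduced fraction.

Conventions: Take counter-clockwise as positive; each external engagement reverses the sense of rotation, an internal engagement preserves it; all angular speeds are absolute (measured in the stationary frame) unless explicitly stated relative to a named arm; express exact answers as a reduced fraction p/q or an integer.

planetary set (29T centre, 28T on arm, 85T internal) — Willis relation
row 1 (train locked, turned with arm): all members turn x
superposition row 2 [arm held]: sun y, ring −(29/85)·y, arm 0
boundary: total ω_sun = x + y = 0 and total ω_arm = x = 1  ⇒  y = -1, x = 1
row 2 ring = −(29/85)·(-1) = 29/85
totals (row 1 + row 2): sun 1 + (-1) = 0, ring 1 + 29/85 = 114/85, arm 1 + 0 = 1
asked cell (row1, sun) = 1

row1: w_G1=1 w_G3=1 w_R=1
row2: w_G1=-1 w_G3=29/85 w_R=0
total: w_G1=0 w_G3=114/85 w_R=1
asked value: 1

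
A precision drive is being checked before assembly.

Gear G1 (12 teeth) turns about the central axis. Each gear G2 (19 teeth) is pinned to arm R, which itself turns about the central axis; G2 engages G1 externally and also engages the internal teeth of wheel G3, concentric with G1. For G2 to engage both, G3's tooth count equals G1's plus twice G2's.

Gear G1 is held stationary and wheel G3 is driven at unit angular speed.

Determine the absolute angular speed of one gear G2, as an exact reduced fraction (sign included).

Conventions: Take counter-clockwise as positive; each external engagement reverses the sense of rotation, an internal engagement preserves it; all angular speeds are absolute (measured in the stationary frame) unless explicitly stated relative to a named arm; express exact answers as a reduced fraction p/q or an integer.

class = planetary set [G3 = 12+2·19 = 50; Willis about the carrier]
ring teeth: 12 + 2·19 = 50
12(ω_sun−ω_arm) = −50(ω_ring−ω_arm),  ω_sun = 0, ω_ring = 1
12(0−ω_arm) = −50(1−ω_arm)  ⇒  62·ω_arm = 50  ⇒  ω_arm = 25/31
sun–planet mesh: 12·(0−25/31) = −19·(ω_p−ω_arm)  ⇒  ω_p−ω_arm = 300/589
ω_p = 25/31 + 300/589 = 25/19
exact speed ratio = 25/19

25/19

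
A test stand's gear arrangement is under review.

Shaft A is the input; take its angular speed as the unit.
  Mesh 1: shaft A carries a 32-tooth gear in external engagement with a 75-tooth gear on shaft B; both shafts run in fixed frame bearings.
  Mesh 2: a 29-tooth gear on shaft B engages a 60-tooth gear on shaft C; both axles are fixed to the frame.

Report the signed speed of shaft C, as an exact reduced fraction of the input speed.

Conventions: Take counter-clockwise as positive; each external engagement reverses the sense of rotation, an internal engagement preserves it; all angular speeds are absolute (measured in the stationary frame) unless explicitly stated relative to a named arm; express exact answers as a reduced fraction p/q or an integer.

232/1125

2-mesh fixed-axis compound train (all bearings frame-fixed)
mesh 1 [32T→75T]: |ω|/ω_in = 1×32/75 = 32/75, sense flips to −
mesh 2 [29T→60T]: |ω|/ω_in = (32/75)×29/60 = 232/1125, sense flips to +
signed output speed (× input speed) = 232/1125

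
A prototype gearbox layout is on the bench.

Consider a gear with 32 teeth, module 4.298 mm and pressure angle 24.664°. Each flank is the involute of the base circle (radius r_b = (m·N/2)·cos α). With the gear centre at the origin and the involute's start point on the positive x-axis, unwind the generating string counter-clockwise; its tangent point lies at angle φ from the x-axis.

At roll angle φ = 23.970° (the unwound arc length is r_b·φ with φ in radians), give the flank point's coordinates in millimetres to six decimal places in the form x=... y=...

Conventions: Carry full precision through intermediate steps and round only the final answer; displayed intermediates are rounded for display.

topology: single-mesh involute geometry — m = 4.298, N = 32
pitch radius r_p = m·N/2 = 4.298·32/2 = 68.768000
base radius r_b = r_p·cos α = 68.768000·cos 24.664° = 62.494333
roll angle φ = 23.970° = 0.41835542 rad
x = r_b·(cos φ + φ·sin φ) = 67.726274
y = r_b·(sin φ − φ·cos φ) = 1.498771

x=67.726274 y=1.498771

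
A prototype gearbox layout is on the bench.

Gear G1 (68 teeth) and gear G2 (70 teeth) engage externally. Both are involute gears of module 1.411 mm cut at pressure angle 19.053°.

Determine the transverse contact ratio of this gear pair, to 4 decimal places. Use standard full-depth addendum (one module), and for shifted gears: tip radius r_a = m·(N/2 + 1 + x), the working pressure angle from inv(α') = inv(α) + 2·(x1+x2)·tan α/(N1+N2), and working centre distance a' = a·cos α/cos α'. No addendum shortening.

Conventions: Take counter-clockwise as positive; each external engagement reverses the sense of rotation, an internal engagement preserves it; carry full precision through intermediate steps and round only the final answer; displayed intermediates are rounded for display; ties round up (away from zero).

topology: single-mesh involute geometry — m = 1.411, 68T/70T pair
base radii: r_b1 = 45.345841, r_b2 = 46.679542
tip radii: r_a1 = 49.385000, r_a2 = 50.796000
no profile shift: α' = α, a' = a
action lengths: √(r_a1²−r_b1²) = 19.561005, √(r_a2²−r_b2²) = 20.031324
base pitch p_b = π·m·cos α = 4.189946
CR = (19.561005 + 20.031324 − 97.359000·sin 19.05300°)/4.189946 = 1.864034
contact ratio ≈ 1.8640

1.8640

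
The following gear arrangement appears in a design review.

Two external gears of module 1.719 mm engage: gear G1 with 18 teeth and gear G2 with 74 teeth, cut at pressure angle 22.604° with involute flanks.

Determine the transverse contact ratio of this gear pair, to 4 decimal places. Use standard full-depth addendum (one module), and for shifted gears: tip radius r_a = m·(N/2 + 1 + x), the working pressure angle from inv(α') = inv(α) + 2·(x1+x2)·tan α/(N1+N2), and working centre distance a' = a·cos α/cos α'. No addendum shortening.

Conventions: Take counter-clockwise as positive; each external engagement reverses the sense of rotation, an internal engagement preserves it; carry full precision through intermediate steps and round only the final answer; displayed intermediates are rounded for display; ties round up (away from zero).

recognized (one external pair, fixed centres): single-mesh tooth geometry, m = 1.719, N1 = 18, N2 = 74
base radii: r_b1 = 14.282570, r_b2 = 58.717233
tip radii: r_a1 = 17.190000, r_a2 = 65.322000
no profile shift: α' = α, a' = a
action lengths: √(r_a1²−r_b1²) = 9.565787, √(r_a2²−r_b2²) = 28.622548
base pitch p_b = π·m·cos α = 4.985558
CR = (9.565787 + 28.622548 − 79.074000·sin 22.60400°)/4.985558 = 1.563611
contact ratio ≈ 1.5636

1.5636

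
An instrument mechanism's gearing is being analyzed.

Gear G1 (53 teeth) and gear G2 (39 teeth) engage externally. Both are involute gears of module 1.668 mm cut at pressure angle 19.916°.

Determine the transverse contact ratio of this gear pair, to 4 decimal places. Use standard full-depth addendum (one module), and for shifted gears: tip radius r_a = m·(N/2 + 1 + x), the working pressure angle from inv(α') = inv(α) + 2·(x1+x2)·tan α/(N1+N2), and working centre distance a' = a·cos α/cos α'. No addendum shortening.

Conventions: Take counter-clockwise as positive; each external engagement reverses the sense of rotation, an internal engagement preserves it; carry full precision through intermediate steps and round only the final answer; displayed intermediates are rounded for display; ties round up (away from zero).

1.7409

single-mesh involute tooth geometry (53T engaging 39T at module 1.668)
base radii: r_b1 = 41.558413, r_b2 = 30.580719
tip radii: r_a1 = 45.870000, r_a2 = 34.194000
no profile shift: α' = α, a' = a
action lengths: √(r_a1²−r_b1²) = 19.415335, √(r_a2²−r_b2²) = 15.298669
base pitch p_b = π·m·cos α = 4.926778
CR = (19.415335 + 15.298669 − 76.728000·sin 19.91600°)/4.926778 = 1.740938
contact ratio ≈ 1.7409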